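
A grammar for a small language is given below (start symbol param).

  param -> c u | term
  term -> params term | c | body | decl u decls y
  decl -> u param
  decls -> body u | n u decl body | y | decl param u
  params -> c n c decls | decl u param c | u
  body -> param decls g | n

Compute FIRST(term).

{ c, n, u }

From term -> params term: add FIRST(params) = { c, u }.
term -> c contributes {c}.
From term -> body: add FIRST(body) = { c, n, u }.
From term -> decl u decls y: add FIRST(decl) = { u }.
Union: FIRST(term) = { c, n, u }.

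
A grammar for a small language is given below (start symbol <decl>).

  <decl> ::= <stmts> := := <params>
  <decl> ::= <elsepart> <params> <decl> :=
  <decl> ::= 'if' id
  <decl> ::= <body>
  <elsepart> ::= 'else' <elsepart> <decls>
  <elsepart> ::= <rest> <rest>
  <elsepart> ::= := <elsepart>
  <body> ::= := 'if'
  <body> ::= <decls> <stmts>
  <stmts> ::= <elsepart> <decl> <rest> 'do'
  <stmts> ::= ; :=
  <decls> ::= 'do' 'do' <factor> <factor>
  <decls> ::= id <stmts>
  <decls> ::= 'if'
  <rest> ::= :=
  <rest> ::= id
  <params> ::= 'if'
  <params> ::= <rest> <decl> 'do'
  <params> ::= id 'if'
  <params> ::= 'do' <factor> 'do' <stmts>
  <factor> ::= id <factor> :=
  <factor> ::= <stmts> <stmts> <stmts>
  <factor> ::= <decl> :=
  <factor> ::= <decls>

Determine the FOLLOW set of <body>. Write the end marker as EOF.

In <decl> ::= <body>: <body> is at the end, add FOLLOW(<decl>) = { EOF, 'do', :=, id }.
Union: FOLLOW(<body>) = { EOF, 'do', :=, id }.

{ EOF, 'do', :=, id }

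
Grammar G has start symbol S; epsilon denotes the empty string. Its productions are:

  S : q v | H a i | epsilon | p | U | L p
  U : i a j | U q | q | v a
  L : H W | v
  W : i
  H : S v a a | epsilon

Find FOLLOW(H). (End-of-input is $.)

In S : H a i: add FIRST(a i) = { a }.
In L : H W: add FIRST(W) = { i }.
Union: FOLLOW(H) = { a, i }.

{ a, i }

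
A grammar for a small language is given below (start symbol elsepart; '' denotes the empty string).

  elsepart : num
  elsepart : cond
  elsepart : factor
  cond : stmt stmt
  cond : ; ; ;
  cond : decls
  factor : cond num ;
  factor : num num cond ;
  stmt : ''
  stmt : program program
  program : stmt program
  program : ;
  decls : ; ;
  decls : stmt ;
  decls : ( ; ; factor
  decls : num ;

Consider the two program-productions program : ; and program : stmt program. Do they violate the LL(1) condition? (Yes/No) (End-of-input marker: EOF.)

Yes

FIRST(;) = { ; } and FIRST(stmt program) = { ; }.
Both contain ;, so the two alternatives are not disjoint — LL(1) conflict.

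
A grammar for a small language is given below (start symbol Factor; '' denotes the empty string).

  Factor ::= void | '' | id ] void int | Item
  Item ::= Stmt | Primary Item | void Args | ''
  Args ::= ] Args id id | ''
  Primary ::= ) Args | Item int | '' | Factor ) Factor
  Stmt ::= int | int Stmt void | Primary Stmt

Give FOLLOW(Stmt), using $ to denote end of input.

{ $, ), id, int, void }

In Item ::= Stmt: Stmt is at the end, add FOLLOW(Item) = { $, ), id, int, void }.
In Stmt ::= int Stmt void: add FIRST(void) = { void }.
In Stmt ::= Primary Stmt: Stmt is at the end, add FOLLOW(Stmt) = { $, ), id, int, void }.
Union: FOLLOW(Stmt) = { $, ), id, int, void }.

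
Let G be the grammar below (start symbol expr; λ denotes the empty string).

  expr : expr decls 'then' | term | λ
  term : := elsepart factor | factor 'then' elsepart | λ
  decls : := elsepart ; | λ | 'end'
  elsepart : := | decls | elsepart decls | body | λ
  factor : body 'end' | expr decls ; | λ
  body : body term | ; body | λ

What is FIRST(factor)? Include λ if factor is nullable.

From factor : body 'end': body nullable, take FIRST(body) ∪ {'end'} = { 'end', 'then', :=, ; }.
From factor : expr decls ;: expr, decls nullable, take FIRST(expr) ∪ FIRST(decls) ∪ {;} = { 'end', 'then', :=, ; }.
factor : λ contributes λ.
Union: FIRST(factor) = { 'end', 'then', :=, ;, λ }.

{ 'end', 'then', :=, ;, λ }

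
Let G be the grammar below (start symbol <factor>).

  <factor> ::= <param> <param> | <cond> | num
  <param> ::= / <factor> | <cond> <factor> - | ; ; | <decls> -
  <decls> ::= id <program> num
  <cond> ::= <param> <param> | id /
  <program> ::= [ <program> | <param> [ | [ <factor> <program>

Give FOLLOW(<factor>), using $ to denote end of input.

<factor> is the start symbol, so $ ∈ FOLLOW(<factor>).
In <param> ::= / <factor>: <factor> is at the end, add FOLLOW(<param>) = { $, -, /, ;, [, id, num }.
In <param> ::= <cond> <factor> -: add FIRST(-) = { - }.
In <program> ::= [ <factor> <program>: add FIRST(<program>) = { /, ;, [, id }.
Union: FOLLOW(<factor>) = { $, -, /, ;, [, id, num }.

{ $, -, /, ;, [, id, num }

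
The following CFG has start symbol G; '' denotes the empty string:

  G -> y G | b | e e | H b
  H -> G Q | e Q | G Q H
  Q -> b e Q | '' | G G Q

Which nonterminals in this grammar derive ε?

Directly nullable (have an ''-production): Q.
No other nonterminal has a production whose RHS symbols are all nullable.

{ Q }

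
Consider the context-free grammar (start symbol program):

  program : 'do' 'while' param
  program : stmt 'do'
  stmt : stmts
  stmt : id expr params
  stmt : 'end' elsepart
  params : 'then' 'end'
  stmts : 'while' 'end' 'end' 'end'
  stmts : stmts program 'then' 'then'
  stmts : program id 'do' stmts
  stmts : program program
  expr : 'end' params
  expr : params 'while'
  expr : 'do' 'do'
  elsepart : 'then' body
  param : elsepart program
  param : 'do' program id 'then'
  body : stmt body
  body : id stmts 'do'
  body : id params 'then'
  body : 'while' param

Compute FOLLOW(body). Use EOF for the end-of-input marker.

{ 'do', 'end', 'while', id }

In elsepart : 'then' body: body is at the end, add FOLLOW(elsepart) = { 'do', 'end', 'while', id }.
In body : stmt body: body is at the end, add FOLLOW(body) = { 'do', 'end', 'while', id }.
Union: FOLLOW(body) = { 'do', 'end', 'while', id }.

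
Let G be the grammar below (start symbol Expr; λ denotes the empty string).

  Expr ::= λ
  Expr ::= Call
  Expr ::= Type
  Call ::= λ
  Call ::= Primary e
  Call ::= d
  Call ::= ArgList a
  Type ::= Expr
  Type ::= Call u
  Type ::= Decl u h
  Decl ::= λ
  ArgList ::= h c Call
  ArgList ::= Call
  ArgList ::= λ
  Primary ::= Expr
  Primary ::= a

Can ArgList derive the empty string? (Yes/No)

ArgList has an λ-production, so ArgList ⇒ λ.

Yes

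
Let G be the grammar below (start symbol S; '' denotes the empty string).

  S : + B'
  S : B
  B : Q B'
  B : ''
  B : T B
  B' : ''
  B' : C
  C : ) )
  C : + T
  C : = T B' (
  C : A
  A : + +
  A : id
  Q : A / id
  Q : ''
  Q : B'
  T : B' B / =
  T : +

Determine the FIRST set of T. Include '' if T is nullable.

From T : B' B / =: B', B nullable, take FIRST(B') ∪ FIRST(B) ∪ {/} = { ), +, /, =, id }.
T : + contributes {+}.
Union: FIRST(T) = { ), +, /, =, id }.

{ ), +, /, =, id }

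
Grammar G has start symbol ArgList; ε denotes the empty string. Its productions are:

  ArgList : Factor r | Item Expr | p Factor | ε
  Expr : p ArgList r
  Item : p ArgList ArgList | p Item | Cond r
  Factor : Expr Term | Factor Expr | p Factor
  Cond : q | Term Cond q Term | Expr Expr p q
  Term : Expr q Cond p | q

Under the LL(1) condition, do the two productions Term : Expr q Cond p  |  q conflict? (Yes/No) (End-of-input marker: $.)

FIRST(Expr q Cond p) = { p } and FIRST(q) = { q }.
The FIRST sets are disjoint and neither alternative is nullable — no conflict.

No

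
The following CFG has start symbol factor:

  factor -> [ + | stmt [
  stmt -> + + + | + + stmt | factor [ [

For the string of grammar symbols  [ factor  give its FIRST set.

[ is a terminal; add {[} and stop.

{ [ }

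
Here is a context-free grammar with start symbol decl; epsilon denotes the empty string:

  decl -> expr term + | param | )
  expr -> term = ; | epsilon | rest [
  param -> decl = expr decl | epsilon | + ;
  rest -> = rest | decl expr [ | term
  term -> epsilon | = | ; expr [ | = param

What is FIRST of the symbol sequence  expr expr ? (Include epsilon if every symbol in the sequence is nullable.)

{ ), +, ;, =, [, epsilon }

Add FIRST(expr)\{epsilon} = { ), +, ;, =, [ }; expr is nullable, continue.
Add FIRST(expr)\{epsilon} = { ), +, ;, =, [ }; expr is nullable, continue.
Every symbol is nullable, so include epsilon.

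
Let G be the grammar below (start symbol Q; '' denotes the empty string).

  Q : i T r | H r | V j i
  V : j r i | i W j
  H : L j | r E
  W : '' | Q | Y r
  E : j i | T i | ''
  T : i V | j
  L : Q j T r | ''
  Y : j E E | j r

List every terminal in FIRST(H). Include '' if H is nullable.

{ i, j, r }

From H : L j: L nullable, take FIRST(L) ∪ {j} = { i, j, r }.
H : r E contributes {r}.
Union: FIRST(H) = { i, j, r }.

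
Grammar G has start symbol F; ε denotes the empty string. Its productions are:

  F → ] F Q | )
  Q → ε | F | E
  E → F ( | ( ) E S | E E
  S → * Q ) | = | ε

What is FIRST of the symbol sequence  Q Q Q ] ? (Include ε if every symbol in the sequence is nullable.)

Add FIRST(Q)\{ε} = { (, ), ] }; Q is nullable, continue.
Add FIRST(Q)\{ε} = { (, ), ] }; Q is nullable, continue.
Add FIRST(Q)\{ε} = { (, ), ] }; Q is nullable, continue.
] is a terminal; add {]} and stop.

{ (, ), ] }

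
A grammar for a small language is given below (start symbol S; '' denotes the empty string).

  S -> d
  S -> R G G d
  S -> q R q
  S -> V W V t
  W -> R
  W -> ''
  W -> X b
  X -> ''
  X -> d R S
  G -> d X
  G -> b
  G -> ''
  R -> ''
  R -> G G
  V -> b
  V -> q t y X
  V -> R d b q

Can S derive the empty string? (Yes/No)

No

Nullable nonterminals: G, R, W, X.
No production of S has an RHS whose symbols are all nullable, so S is not nullable.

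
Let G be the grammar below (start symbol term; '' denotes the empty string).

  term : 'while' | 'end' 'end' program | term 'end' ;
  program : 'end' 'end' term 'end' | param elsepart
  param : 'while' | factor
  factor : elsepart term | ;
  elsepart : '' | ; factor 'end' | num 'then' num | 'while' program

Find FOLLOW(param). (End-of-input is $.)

In program : param elsepart: add FIRST(elsepart)\{''} = { 'while', ;, num }.
  Since elsepart is nullable, also add FOLLOW(program) = { $, 'end', 'while', ;, num }.
Union: FOLLOW(param) = { $, 'end', 'while', ;, num }.

{ $, 'end', 'while', ;, num }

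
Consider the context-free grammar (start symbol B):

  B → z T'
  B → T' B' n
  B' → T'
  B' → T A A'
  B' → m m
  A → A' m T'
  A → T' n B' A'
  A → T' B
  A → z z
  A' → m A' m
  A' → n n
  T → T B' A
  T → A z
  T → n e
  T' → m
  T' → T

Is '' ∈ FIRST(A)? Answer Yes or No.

No nonterminal in this grammar is nullable.
No production of A has an RHS whose symbols are all nullable, so A is not nullable.

No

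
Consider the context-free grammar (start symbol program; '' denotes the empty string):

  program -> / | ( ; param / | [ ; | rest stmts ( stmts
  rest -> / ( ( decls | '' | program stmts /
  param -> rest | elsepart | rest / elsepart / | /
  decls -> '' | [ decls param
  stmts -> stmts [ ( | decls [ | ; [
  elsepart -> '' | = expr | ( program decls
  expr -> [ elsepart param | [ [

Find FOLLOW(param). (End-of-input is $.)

{ (, /, ;, =, [ }

In program -> ( ; param /: add FIRST(/) = { / }.
In decls -> [ decls param: param is at the end, add FOLLOW(decls) = { (, /, ;, =, [ }.
In expr -> [ elsepart param: param is at the end, add FOLLOW(expr) = { (, /, ;, =, [ }.
Union: FOLLOW(param) = { (, /, ;, =, [ }.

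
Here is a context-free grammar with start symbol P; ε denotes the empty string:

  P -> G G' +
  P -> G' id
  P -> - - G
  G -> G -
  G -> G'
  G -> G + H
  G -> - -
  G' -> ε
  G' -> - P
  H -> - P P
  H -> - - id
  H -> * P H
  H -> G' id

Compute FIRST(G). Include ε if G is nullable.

From G -> G -: G nullable, take FIRST(G) ∪ {-} = { +, - }.
From G -> G': add FIRST(G') = { -, ε } (including ε since G' is nullable).
From G -> G + H: G nullable, take FIRST(G) ∪ {+} = { +, - }.
G -> - - contributes {-}.
Union: FIRST(G) = { +, -, ε }.

{ +, -, ε }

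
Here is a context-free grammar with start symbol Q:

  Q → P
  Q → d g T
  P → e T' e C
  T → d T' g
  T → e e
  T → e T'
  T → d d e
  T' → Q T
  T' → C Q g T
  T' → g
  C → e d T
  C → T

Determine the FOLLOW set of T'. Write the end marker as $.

{ $, d, e, g }

In P → e T' e C: add FIRST(e C) = { e }.
In T → d T' g: add FIRST(g) = { g }.
In T → e T': T' is at the end, add FOLLOW(T) = { $, d, e, g }.
Union: FOLLOW(T') = { $, d, e, g }.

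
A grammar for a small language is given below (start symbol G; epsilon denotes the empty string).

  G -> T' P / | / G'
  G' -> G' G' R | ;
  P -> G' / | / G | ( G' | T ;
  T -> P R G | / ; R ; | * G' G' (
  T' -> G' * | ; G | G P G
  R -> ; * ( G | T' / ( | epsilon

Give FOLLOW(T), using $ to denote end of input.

In P -> T ;: add FIRST(;) = { ; }.
Union: FOLLOW(T) = { ; }.

{ ; }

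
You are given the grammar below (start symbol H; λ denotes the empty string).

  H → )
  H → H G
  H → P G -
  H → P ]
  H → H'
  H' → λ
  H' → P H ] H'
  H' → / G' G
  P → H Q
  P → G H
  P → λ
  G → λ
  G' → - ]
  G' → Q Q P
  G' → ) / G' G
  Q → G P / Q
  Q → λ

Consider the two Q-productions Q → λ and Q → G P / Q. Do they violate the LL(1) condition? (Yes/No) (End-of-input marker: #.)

FIRST(λ) = { λ } and FIRST(G P / Q) = { ), -, /, ] }.
The first alternative is nullable and FOLLOW(Q) = { #, ), -, /, ] } shares ) with FIRST of the second — conflict.

Yes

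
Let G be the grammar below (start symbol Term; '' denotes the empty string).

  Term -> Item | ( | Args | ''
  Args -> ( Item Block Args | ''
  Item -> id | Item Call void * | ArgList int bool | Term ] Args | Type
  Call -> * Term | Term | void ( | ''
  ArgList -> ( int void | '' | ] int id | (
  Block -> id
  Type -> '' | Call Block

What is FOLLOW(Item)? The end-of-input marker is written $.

In Term -> Item: Item is at the end, add FOLLOW(Term) = { $, ], id, void }.
In Args -> ( Item Block Args: add FIRST(Block Args) = { id }.
In Item -> Item Call void *: add FIRST(Call void *) = { (, *, ], id, int, void }.
Union: FOLLOW(Item) = { $, (, *, ], id, int, void }.

{ $, (, *, ], id, int, void }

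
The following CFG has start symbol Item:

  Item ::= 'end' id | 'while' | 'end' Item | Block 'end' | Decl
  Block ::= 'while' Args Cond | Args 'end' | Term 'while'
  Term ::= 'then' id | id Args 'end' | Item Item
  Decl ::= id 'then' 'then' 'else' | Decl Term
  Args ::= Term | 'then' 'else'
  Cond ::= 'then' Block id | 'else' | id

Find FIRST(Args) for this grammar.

{ 'end', 'then', 'while', id }

From Args ::= Term: add FIRST(Term) = { 'end', 'then', 'while', id }.
Args ::= 'then' 'else' contributes {'then'}.
Union: FIRST(Args) = { 'end', 'then', 'while', id }.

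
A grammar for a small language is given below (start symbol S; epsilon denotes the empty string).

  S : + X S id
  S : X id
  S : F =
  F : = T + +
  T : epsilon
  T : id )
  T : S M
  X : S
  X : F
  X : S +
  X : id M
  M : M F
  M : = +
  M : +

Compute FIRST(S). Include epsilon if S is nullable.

{ +, =, id }

S : + X S id contributes {+}.
From S : X id: add FIRST(X) = { +, =, id }.
From S : F =: add FIRST(F) = { = }.
Union: FIRST(S) = { +, =, id }.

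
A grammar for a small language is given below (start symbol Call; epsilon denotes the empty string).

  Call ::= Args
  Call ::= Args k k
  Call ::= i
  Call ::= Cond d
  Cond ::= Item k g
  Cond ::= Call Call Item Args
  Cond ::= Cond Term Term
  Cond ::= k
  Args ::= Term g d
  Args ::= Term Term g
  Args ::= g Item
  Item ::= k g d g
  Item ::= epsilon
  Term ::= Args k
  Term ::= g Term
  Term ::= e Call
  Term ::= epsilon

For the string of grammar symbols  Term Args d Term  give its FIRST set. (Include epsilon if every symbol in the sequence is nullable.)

{ e, g }

Add FIRST(Term)\{epsilon} = { e, g }; Term is nullable, continue.
Add FIRST(Args) = { e, g }; Args is not nullable, stop.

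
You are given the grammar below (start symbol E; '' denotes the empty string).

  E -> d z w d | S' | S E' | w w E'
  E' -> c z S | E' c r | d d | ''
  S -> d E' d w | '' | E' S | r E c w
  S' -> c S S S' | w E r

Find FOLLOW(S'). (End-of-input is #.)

{ #, c, r }

In E -> S': S' is at the end, add FOLLOW(E) = { #, c, r }.
In S' -> c S S S': S' is at the end, add FOLLOW(S') = { #, c, r }.
Union: FOLLOW(S') = { #, c, r }.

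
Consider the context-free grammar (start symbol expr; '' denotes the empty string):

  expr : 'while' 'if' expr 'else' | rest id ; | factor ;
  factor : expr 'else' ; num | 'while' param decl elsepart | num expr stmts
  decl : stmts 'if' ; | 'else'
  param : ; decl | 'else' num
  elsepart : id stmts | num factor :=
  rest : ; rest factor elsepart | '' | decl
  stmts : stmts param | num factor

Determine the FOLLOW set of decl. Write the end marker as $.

{ 'else', 'if', 'while', :=, ;, id, num }

In factor : 'while' param decl elsepart: add FIRST(elsepart) = { id, num }.
In param : ; decl: decl is at the end, add FOLLOW(param) = { 'else', 'if', 'while', :=, ;, id, num }.
In rest : decl: decl is at the end, add FOLLOW(rest) = { 'else', 'while', ;, id, num }.
Union: FOLLOW(decl) = { 'else', 'if', 'while', :=, ;, id, num }.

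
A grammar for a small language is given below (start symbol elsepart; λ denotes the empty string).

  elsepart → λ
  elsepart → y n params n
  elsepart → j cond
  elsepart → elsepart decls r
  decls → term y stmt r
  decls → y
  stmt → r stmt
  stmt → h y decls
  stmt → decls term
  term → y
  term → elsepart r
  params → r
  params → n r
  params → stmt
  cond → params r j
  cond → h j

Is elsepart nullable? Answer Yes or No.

elsepart has an λ-production, so elsepart ⇒ λ.

Yes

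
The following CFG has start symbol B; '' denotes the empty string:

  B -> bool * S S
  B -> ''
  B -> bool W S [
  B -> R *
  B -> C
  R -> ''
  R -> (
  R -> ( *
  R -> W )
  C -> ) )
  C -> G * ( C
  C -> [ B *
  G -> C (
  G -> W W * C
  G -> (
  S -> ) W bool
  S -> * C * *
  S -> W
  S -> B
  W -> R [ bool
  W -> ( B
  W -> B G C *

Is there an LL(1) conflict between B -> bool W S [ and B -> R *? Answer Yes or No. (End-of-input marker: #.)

FIRST(bool W S [) = { bool } and FIRST(R *) = { (, ), *, [, bool }.
Both contain bool, so the two alternatives are not disjoint — LL(1) conflict.

Yes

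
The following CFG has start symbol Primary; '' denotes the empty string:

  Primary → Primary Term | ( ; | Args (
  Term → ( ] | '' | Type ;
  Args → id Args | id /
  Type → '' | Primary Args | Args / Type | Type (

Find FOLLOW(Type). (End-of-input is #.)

In Term → Type ;: add FIRST(;) = { ; }.
In Type → Args / Type: Type is at the end, add FOLLOW(Type) = { (, ; }.
In Type → Type (: add FIRST(() = { ( }.
Union: FOLLOW(Type) = { (, ; }.

{ (, ; }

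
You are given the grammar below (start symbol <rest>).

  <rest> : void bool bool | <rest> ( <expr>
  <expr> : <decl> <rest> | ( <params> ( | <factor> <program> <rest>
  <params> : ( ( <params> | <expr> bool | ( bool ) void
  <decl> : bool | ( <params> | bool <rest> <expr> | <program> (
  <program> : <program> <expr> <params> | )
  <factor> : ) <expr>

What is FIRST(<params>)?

{ (, ), bool }

<params> : ( ( <params> contributes {(}.
From <params> : <expr> bool: add FIRST(<expr>) = { (, ), bool }.
<params> : ( bool ) void contributes {(}.
Union: FIRST(<params>) = { (, ), bool }.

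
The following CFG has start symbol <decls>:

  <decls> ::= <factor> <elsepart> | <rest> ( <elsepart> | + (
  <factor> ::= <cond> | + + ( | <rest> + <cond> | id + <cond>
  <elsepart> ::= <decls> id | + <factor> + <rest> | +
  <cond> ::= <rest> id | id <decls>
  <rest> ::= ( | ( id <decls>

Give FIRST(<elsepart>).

From <elsepart> ::= <decls> id: add FIRST(<decls>) = { (, +, id }.
<elsepart> ::= + <factor> + <rest> contributes {+}.
<elsepart> ::= + contributes {+}.
Union: FIRST(<elsepart>) = { (, +, id }.

{ (, +, id }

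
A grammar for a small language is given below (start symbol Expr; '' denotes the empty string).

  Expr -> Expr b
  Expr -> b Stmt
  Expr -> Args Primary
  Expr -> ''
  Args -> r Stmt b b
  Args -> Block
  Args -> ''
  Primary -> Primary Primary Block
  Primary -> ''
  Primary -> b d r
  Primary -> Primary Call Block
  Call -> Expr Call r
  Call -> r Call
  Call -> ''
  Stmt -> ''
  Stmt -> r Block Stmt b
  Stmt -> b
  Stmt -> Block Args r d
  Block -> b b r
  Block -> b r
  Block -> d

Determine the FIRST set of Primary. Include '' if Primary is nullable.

{ b, d, r, '' }

From Primary -> Primary Primary Block: Primary, Primary nullable, take FIRST(Primary) ∪ FIRST(Primary) ∪ FIRST(Block) = { b, d, r }.
Primary -> '' contributes ''.
Primary -> b d r contributes {b}.
From Primary -> Primary Call Block: Primary, Call nullable, take FIRST(Primary) ∪ FIRST(Call) ∪ FIRST(Block) = { b, d, r }.
Union: FIRST(Primary) = { b, d, r, '' }.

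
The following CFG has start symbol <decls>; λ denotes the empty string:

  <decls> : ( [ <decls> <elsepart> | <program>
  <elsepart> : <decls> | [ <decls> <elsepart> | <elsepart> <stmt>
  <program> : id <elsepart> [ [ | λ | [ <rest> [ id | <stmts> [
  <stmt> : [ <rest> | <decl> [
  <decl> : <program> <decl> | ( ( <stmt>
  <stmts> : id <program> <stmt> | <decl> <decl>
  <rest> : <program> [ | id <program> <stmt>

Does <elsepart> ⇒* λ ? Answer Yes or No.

<elsepart> : <decls> and each of <decls> is nullable, so <elsepart> ⇒* λ.

Yes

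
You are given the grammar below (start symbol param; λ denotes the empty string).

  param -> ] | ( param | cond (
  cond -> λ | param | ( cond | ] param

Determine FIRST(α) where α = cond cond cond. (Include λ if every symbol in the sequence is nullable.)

{ (, ], λ }

Add FIRST(cond)\{λ} = { (, ] }; cond is nullable, continue.
Add FIRST(cond)\{λ} = { (, ] }; cond is nullable, continue.
Add FIRST(cond)\{λ} = { (, ] }; cond is nullable, continue.
Every symbol is nullable, so include λ.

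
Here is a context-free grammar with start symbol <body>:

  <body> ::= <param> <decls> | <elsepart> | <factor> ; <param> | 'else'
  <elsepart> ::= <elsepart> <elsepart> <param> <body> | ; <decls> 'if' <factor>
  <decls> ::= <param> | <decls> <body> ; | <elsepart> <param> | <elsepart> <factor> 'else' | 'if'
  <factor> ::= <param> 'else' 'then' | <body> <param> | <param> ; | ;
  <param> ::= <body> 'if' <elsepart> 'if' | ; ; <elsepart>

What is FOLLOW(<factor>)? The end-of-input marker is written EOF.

In <body> ::= <factor> ; <param>: add FIRST(; <param>) = { ; }.
In <elsepart> ::= ; <decls> 'if' <factor>: <factor> is at the end, add FOLLOW(<elsepart>) = { EOF, 'else', 'if', ; }.
In <decls> ::= <elsepart> <factor> 'else': add FIRST('else') = { 'else' }.
Union: FOLLOW(<factor>) = { EOF, 'else', 'if', ; }.

{ EOF, 'else', 'if', ; }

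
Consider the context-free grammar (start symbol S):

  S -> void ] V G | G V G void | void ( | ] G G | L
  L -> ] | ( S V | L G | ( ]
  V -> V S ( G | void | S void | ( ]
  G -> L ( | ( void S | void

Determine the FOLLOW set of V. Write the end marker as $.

{ $, (, ], void }

In S -> void ] V G: add FIRST(G) = { (, ], void }.
In S -> G V G void: add FIRST(G void) = { (, ], void }.
In L -> ( S V: V is at the end, add FOLLOW(L) = { $, (, ], void }.
In V -> V S ( G: add FIRST(S ( G) = { (, ], void }.
Union: FOLLOW(V) = { $, (, ], void }.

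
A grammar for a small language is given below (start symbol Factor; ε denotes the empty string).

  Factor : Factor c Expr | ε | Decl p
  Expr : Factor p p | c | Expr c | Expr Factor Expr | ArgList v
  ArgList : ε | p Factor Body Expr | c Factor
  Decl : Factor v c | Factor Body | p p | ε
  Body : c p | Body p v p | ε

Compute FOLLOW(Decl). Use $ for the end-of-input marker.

{ p }

In Factor : Decl p: add FIRST(p) = { p }.
Union: FOLLOW(Decl) = { p }.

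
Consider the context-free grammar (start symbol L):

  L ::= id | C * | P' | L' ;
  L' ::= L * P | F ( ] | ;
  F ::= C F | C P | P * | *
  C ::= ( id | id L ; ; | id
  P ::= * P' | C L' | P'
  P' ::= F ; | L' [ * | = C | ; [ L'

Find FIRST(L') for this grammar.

{ (, *, ;, =, id }

From L' ::= L * P: add FIRST(L) = { (, *, ;, =, id }.
From L' ::= F ( ]: add FIRST(F) = { (, *, ;, =, id }.
L' ::= ; contributes {;}.
Union: FIRST(L') = { (, *, ;, =, id }.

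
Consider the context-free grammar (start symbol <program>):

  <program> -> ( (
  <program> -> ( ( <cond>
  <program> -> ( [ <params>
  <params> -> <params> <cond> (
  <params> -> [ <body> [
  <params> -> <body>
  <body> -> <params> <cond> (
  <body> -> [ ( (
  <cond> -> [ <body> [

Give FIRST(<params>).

{ [ }

From <params> -> <params> <cond> (: add FIRST(<params>) = { [ }.
<params> -> [ <body> [ contributes {[}.
From <params> -> <body>: add FIRST(<body>) = { [ }.
Union: FIRST(<params>) = { [ }.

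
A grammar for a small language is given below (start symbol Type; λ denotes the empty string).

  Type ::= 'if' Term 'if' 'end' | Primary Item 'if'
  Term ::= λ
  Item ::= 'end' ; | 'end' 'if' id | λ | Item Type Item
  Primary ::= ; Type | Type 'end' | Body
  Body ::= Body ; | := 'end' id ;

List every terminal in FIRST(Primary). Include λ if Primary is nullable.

Primary ::= ; Type contributes {;}.
From Primary ::= Type 'end': add FIRST(Type) = { 'if', :=, ; }.
From Primary ::= Body: add FIRST(Body) = { := }.
Union: FIRST(Primary) = { 'if', :=, ; }.

{ 'if', :=, ; }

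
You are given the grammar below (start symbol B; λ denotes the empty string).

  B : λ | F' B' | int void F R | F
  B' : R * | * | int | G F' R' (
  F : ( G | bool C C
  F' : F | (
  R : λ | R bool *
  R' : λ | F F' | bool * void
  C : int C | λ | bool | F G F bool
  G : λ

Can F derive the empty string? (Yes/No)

Nullable nonterminals: B, C, G, R, R'.
No production of F has an RHS whose symbols are all nullable, so F is not nullable.

No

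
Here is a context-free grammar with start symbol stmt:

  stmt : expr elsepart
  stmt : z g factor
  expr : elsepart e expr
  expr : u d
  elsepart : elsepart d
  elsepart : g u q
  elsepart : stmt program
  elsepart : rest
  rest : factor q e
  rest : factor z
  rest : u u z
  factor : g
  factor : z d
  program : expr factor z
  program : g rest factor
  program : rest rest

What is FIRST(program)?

{ g, u, z }

From program : expr factor z: add FIRST(expr) = { g, u, z }.
program : g rest factor contributes {g}.
From program : rest rest: add FIRST(rest) = { g, u, z }.
Union: FIRST(program) = { g, u, z }.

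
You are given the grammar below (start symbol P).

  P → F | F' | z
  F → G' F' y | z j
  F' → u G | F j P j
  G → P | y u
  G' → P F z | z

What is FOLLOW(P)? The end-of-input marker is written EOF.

P is the start symbol, so EOF ∈ FOLLOW(P).
In F' → F j P j: add FIRST(j) = { j }.
In G → P: P is at the end, add FOLLOW(G) = { EOF, j, u, y, z }.
In G' → P F z: add FIRST(F z) = { u, z }.
Union: FOLLOW(P) = { EOF, j, u, y, z }.

{ EOF, j, u, y, z }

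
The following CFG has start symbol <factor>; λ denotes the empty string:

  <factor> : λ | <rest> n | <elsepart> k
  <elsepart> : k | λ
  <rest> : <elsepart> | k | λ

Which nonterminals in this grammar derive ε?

Directly nullable (have an λ-production): <factor>, <elsepart>, <rest>.

{ <elsepart>, <factor>, <rest> }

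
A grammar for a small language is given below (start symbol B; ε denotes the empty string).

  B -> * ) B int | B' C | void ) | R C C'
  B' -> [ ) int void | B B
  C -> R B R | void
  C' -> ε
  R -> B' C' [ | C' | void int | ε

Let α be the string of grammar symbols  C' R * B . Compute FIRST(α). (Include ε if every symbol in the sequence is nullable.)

{ *, [, void }

Add FIRST(C')\{ε} = {  }; C' is nullable, continue.
Add FIRST(R)\{ε} = { *, [, void }; R is nullable, continue.
* is a terminal; add {*} and stop.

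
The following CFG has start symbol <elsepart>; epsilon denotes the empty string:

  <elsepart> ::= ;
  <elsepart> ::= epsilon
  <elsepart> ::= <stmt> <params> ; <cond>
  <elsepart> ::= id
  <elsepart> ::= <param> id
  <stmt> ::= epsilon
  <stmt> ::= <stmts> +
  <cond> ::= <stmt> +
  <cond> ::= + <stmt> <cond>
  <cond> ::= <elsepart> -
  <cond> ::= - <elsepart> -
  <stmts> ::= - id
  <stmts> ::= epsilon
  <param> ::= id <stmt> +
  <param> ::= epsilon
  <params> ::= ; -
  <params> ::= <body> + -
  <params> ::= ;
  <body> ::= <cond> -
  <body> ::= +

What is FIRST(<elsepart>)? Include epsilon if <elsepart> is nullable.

{ +, -, ;, id, epsilon }

<elsepart> ::= ; contributes {;}.
<elsepart> ::= epsilon contributes epsilon.
From <elsepart> ::= <stmt> <params> ; <cond>: <stmt> nullable, take FIRST(<stmt>) ∪ FIRST(<params>) = { +, -, ;, id }.
<elsepart> ::= id contributes {id}.
From <elsepart> ::= <param> id: <param> nullable, take FIRST(<param>) ∪ {id} = { id }.
Union: FIRST(<elsepart>) = { +, -, ;, id, epsilon }.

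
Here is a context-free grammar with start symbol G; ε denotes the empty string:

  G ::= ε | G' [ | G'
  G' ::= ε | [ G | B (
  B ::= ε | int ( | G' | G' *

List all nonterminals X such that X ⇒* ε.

{ B, G, G' }

Directly nullable (have an ε-production): G, G', B.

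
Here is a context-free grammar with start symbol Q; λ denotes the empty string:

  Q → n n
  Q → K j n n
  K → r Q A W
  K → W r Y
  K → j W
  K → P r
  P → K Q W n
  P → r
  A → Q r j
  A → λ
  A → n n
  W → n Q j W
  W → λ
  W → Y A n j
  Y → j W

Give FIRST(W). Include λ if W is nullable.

W → n Q j W contributes {n}.
W → λ contributes λ.
From W → Y A n j: add FIRST(Y) = { j }.
Union: FIRST(W) = { j, n, λ }.

{ j, n, λ }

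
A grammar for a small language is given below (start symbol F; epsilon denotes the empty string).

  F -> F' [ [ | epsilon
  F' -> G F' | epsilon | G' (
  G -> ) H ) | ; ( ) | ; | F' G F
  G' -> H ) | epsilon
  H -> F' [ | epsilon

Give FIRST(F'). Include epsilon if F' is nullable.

From F' -> G F': add FIRST(G) = { (, ), ;, [ }.
F' -> epsilon contributes epsilon.
From F' -> G' (: G' nullable, take FIRST(G') ∪ {(} = { (, ), ;, [ }.
Union: FIRST(F') = { (, ), ;, [, epsilon }.

{ (, ), ;, [, epsilon }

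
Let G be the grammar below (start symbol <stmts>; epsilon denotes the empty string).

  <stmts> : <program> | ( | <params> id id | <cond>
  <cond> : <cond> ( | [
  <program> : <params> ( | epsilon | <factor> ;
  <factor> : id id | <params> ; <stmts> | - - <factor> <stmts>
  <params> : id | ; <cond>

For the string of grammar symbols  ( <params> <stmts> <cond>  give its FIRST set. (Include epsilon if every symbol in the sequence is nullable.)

{ ( }

( is a terminal; add {(} and stop.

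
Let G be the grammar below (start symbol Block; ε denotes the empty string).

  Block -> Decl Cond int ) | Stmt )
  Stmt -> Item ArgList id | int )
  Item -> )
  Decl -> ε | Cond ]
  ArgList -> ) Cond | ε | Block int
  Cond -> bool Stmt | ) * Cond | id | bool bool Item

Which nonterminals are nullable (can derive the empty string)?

{ ArgList, Decl }

Directly nullable (have an ε-production): Decl, ArgList.
No other nonterminal has a production whose RHS symbols are all nullable.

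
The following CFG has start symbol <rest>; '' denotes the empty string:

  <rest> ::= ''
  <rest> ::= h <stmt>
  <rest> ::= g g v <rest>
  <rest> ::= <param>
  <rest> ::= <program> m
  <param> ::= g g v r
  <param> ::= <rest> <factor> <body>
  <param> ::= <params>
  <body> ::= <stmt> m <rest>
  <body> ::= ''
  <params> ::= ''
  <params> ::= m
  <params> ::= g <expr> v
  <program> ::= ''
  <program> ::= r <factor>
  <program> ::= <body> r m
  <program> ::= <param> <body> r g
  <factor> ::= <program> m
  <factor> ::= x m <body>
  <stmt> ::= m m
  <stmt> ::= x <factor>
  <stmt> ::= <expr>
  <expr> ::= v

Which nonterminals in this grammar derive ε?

{ <body>, <param>, <params>, <program>, <rest> }

Directly nullable (have an ''-production): <rest>, <body>, <params>, <program>.
<param> ::= <params> with every symbol nullable, so <param> is nullable.
No other nonterminal has a production whose RHS symbols are all nullable.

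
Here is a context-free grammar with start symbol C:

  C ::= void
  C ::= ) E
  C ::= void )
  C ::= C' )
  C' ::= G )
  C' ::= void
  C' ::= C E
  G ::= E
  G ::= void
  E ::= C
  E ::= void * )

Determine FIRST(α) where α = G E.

Add FIRST(G) = { ), void }; G is not nullable, stop.

{ ), void }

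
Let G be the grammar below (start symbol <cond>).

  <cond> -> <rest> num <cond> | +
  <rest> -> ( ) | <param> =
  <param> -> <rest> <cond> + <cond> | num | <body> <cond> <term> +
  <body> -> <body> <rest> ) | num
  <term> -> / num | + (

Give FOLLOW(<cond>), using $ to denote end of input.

<cond> is the start symbol, so $ ∈ FOLLOW(<cond>).
In <cond> -> <rest> num <cond>: <cond> is at the end, add FOLLOW(<cond>) = { $, +, /, = }.
In <param> -> <rest> <cond> + <cond>: add FIRST(+ <cond>) = { + }.
In <param> -> <rest> <cond> + <cond>: <cond> is at the end, add FOLLOW(<param>) = { = }.
In <param> -> <body> <cond> <term> +: add FIRST(<term> +) = { +, / }.
Union: FOLLOW(<cond>) = { $, +, /, = }.

{ $, +, /, = }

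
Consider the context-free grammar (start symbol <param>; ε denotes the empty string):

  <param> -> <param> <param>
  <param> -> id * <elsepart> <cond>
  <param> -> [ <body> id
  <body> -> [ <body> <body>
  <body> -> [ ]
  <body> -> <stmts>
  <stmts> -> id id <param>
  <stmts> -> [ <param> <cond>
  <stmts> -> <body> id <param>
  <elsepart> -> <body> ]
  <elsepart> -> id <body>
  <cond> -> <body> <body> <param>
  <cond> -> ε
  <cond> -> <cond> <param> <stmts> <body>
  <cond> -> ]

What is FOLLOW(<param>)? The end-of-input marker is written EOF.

<param> is the start symbol, so EOF ∈ FOLLOW(<param>).
In <param> -> <param> <param>: add FIRST(<param>) = { [, id }.
In <param> -> <param> <param>: <param> is at the end, add FOLLOW(<param>) = { EOF, [, ], id }.
In <stmts> -> id id <param>: <param> is at the end, add FOLLOW(<stmts>) = { EOF, [, ], id }.
In <stmts> -> [ <param> <cond>: add FIRST(<cond>)\{ε} = { [, ], id }.
  Since <cond> is nullable, also add FOLLOW(<stmts>) = { EOF, [, ], id }.
In <stmts> -> <body> id <param>: <param> is at the end, add FOLLOW(<stmts>) = { EOF, [, ], id }.
In <cond> -> <body> <body> <param>: <param> is at the end, add FOLLOW(<cond>) = { EOF, [, ], id }.
In <cond> -> <cond> <param> <stmts> <body>: add FIRST(<stmts> <body>) = { [, id }.
Union: FOLLOW(<param>) = { EOF, [, ], id }.

{ EOF, [, ], id }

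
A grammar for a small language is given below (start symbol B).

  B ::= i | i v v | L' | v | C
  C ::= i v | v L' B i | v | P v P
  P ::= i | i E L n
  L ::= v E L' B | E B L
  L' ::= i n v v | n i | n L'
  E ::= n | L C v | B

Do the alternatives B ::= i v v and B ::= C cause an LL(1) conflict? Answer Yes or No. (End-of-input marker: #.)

FIRST(i v v) = { i } and FIRST(C) = { i, v }.
Both contain i, so the two alternatives are not disjoint — LL(1) conflict.

Yes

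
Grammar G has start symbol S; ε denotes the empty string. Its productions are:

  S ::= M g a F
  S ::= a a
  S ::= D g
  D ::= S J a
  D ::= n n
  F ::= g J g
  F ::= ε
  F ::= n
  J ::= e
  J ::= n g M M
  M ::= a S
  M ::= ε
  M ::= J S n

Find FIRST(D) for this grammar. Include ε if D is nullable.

{ a, e, g, n }

From D ::= S J a: add FIRST(S) = { a, e, g, n }.
D ::= n n contributes {n}.
Union: FIRST(D) = { a, e, g, n }.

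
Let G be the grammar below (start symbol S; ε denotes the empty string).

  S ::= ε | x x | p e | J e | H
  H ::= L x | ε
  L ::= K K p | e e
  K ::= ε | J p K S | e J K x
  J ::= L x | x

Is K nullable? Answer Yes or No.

Yes

K has an ε-production, so K ⇒ ε.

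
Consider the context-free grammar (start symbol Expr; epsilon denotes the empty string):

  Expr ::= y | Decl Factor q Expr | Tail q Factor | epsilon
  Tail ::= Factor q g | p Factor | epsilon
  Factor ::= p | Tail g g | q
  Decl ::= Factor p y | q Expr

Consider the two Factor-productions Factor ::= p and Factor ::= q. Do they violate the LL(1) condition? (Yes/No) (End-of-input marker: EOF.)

No

FIRST(p) = { p } and FIRST(q) = { q }.
The FIRST sets are disjoint and neither alternative is nullable — no conflict.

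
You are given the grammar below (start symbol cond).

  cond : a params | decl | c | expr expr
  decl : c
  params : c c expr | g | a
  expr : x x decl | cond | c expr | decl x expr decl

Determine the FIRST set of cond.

cond : a params contributes {a}.
From cond : decl: add FIRST(decl) = { c }.
cond : c contributes {c}.
From cond : expr expr: add FIRST(expr) = { a, c, x }.
Union: FIRST(cond) = { a, c, x }.

{ a, c, x }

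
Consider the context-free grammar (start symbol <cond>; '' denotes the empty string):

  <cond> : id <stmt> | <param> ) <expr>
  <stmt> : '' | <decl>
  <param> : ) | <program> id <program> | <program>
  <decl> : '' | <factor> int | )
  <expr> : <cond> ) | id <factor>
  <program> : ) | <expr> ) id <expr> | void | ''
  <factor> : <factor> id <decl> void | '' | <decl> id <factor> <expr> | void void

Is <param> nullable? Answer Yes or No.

Yes

<param> : <program> and each of <program> is nullable, so <param> ⇒* ''.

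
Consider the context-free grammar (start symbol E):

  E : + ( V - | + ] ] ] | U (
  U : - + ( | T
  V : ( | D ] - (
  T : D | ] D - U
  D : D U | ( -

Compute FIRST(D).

{ ( }

From D : D U: add FIRST(D) = { ( }.
D : ( - contributes {(}.
Union: FIRST(D) = { ( }.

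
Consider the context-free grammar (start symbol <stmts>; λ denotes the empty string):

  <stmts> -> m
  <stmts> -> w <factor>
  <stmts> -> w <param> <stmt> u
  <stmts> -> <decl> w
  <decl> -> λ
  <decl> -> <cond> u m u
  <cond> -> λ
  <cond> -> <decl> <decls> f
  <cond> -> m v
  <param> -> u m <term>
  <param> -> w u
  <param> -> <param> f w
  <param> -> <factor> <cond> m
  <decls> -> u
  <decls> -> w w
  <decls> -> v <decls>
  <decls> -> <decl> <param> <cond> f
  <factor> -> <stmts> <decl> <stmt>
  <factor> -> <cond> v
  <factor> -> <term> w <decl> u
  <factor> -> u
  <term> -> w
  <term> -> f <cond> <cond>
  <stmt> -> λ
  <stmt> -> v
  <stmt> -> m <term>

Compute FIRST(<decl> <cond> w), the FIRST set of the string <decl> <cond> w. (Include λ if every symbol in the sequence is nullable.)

Add FIRST(<decl>)\{λ} = { f, m, u, v, w }; <decl> is nullable, continue.
Add FIRST(<cond>)\{λ} = { f, m, u, v, w }; <cond> is nullable, continue.
w is a terminal; add {w} and stop.

{ f, m, u, v, w }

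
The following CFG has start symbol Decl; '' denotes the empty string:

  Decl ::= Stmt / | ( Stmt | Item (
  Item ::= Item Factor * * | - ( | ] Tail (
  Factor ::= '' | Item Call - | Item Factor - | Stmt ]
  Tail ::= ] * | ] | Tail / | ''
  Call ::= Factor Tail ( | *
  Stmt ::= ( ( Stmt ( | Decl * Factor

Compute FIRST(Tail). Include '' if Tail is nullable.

Tail ::= ] * contributes {]}.
Tail ::= ] contributes {]}.
From Tail ::= Tail /: Tail nullable, take FIRST(Tail) ∪ {/} = { /, ] }.
Tail ::= '' contributes ''.
Union: FIRST(Tail) = { /, ], '' }.

{ /, ], '' }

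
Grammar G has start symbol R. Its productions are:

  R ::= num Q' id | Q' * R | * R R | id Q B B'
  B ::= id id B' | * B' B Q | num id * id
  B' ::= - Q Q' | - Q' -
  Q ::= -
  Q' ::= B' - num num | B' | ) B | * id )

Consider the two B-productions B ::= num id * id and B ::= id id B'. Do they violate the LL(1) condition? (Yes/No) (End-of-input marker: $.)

FIRST(num id * id) = { num } and FIRST(id id B') = { id }.
The FIRST sets are disjoint and neither alternative is nullable — no conflict.

No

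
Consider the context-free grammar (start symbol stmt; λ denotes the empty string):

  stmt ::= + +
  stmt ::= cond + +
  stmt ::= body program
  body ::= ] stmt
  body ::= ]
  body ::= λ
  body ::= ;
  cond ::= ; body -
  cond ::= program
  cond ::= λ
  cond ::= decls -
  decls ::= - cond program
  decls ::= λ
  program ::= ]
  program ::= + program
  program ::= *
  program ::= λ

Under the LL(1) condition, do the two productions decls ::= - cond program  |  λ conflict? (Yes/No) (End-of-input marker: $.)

FIRST(- cond program) = { - } and FIRST(λ) = { λ }.
The second alternative is nullable and FOLLOW(decls) = { - } shares - with FIRST of the first — conflict.

Yes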